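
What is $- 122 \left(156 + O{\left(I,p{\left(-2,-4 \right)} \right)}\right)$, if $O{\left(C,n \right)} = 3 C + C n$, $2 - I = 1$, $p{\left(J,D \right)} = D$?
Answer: $-18910$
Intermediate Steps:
$I = 1$ ($I = 2 - 1 = 1$)
$- 122 \left(156 + O{\left(I,p{\left(-2,-4 \right)} \right)}\right) = - 122 \left(156 + 1 \left(3 - 4\right)\right) = - 122 \left(156 + 1 \left(-1\right)\right) = - 122 \left(156 - 1\right) = \left(-122\right) 155 = -18910$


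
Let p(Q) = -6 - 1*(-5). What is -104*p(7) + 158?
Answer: 262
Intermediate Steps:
p(Q) = -1 (p(Q) = -6 + 5 = -1)
-104*p(7) + 158 = -104*(-1) + 158 = 104 + 158 = 262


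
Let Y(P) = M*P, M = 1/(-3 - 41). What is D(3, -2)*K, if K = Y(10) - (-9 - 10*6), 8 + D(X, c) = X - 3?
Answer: -6052/11 ≈ -550.18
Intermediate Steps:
D(X, c) = -11 + X (D(X, c) = -8 + (X - 3) = -8 + (-3 + X) = -11 + X)
M = -1/44 (M = 1/(-44) = -1/44 ≈ -0.022727)
Y(P) = -P/44
K = 1513/22 (K = -1/44*10 - (-9 - 10*6) = -5/22 - (-9 - 60) = -5/22 - 1*(-69) = -5/22 + 69 = 1513/22 ≈ 68.773)
D(3, -2)*K = (-11 + 3)*(1513/22) = -8*1513/22 = -6052/11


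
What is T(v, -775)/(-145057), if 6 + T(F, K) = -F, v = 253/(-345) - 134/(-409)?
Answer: 34321/889924695 ≈ 3.8566e-5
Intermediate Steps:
v = -2489/6135 (v = 253*(-1/345) - 134*(-1/409) = -11/15 + 134/409 = -2489/6135 ≈ -0.40570)
T(F, K) = -6 - F
T(v, -775)/(-145057) = (-6 - 1*(-2489/6135))/(-145057) = (-6 + 2489/6135)*(-1/145057) = -34321/6135*(-1/145057) = 34321/889924695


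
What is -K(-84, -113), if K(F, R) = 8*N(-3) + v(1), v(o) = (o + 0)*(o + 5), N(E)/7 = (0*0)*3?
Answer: -6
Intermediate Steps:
N(E) = 0 (N(E) = 7*((0*0)*3) = 7*(0*3) = 7*0 = 0)
v(o) = o*(5 + o)
K(F, R) = 6 (K(F, R) = 8*0 + 1*(5 + 1) = 0 + 1*6 = 0 + 6 = 6)
-K(-84, -113) = -1*6 = -6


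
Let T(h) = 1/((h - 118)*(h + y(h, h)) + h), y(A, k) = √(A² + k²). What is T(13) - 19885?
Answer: -111694041/5617 - 105*√2/146042 ≈ -19885.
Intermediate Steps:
T(h) = 1/(h + (-118 + h)*(h + √2*√(h²))) (T(h) = 1/((h - 118)*(h + √(h² + h²)) + h) = 1/((-118 + h)*(h + √(2*h²)) + h) = 1/((-118 + h)*(h + √2*√(h²)) + h) = 1/(h + (-118 + h)*(h + √2*√(h²))))
T(13) - 19885 = 1/(13² - 117*13 - 118*√2*√(13²) + 13*√2*√(13²)) - 19885 = 1/(169 - 1521 - 118*√2*√169 + 13*√2*√169) - 19885 = 1/(169 - 1521 - 118*√2*13 + 13*√2*13) - 19885 = 1/(169 - 1521 - 1534*√2 + 169*√2) - 19885 = 1/(-1352 - 1365*√2) - 19885 = -19885 + 1/(-1352 - 1365*√2)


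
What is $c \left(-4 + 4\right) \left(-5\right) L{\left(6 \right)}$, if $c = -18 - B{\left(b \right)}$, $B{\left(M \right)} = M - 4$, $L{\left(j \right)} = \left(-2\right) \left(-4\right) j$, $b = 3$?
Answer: $0$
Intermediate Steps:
$L{\left(j \right)} = 8 j$
$B{\left(M \right)} = -4 + M$
$c = -17$ ($c = -18 - \left(-4 + 3\right) = -18 - -1 = -18 + 1 = -17$)
$c \left(-4 + 4\right) \left(-5\right) L{\left(6 \right)} = - 17 \left(-4 + 4\right) \left(-5\right) 8 \cdot 6 = - 17 \cdot 0 \left(-5\right) 48 = \left(-17\right) 0 \cdot 48 = 0 \cdot 48 = 0$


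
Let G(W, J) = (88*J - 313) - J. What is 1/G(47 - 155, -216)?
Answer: -1/19105 ≈ -5.2342e-5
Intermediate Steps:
G(W, J) = -313 + 87*J (G(W, J) = (-313 + 88*J) - J = -313 + 87*J)
1/G(47 - 155, -216) = 1/(-313 + 87*(-216)) = 1/(-313 - 18792) = 1/(-19105) = -1/19105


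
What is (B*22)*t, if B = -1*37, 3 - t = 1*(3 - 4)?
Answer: -3256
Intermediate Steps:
t = 4 (t = 3 - (3 - 4) = 3 - (-1) = 3 - 1*(-1) = 3 + 1 = 4)
B = -37
(B*22)*t = -37*22*4 = -814*4 = -3256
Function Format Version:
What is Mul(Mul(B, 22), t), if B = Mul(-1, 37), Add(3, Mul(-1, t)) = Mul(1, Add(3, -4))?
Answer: -3256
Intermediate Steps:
t = 4 (t = Add(3, Mul(-1, Mul(1, Add(3, -4)))) = Add(3, Mul(-1, Mul(1, -1))) = Add(3, Mul(-1, -1)) = Add(3, 1) = 4)
B = -37
Mul(Mul(B, 22), t) = Mul(Mul(-37, 22), 4) = Mul(-814, 4) = -3256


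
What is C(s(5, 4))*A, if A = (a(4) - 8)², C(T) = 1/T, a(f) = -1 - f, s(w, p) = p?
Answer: 169/4 ≈ 42.250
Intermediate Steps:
A = 169 (A = ((-1 - 1*4) - 8)² = ((-1 - 4) - 8)² = (-5 - 8)² = (-13)² = 169)
C(s(5, 4))*A = 169/4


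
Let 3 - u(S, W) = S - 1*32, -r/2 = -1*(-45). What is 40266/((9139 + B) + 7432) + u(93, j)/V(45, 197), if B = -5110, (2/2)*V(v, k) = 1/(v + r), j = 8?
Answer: 29953476/11461 ≈ 2613.5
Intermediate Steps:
r = -90 (r = -(-2)*(-45) = -2*45 = -90)
V(v, k) = 1/(-90 + v) (V(v, k) = 1/(v - 90) = 1/(-90 + v))
u(S, W) = 35 - S (u(S, W) = 3 - (S - 1*32) = 3 - (S - 32) = 3 - (-32 + S) = 3 + (32 - S) = 35 - S)
40266/((9139 + B) + 7432) + u(93, j)/V(45, 197) = 40266/((9139 - 5110) + 7432) + (35 - 1*93)/(1/(-90 + 45)) = 40266/(4029 + 7432) + (35 - 93)/(1/(-45)) = 40266/11461 - 58/(-1/45) = 40266*(1/11461) - 58*(-45) = 40266/11461 + 2610 = 29953476/11461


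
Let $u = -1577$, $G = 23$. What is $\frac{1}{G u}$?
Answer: $- \frac{1}{36271} \approx -2.757 \cdot 10^{-5}$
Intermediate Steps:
$\frac{1}{G u} = \frac{1}{23 \left(-1577\right)} = \frac{1}{-36271} = - \frac{1}{36271}$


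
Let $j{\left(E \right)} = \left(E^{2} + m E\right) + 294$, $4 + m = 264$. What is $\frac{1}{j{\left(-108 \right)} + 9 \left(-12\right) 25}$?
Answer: $- \frac{1}{18822} \approx -5.3129 \cdot 10^{-5}$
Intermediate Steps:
$m = 260$ ($m = -4 + 264 = 260$)
$j{\left(E \right)} = 294 + E^{2} + 260 E$ ($j{\left(E \right)} = \left(E^{2} + 260 E\right) + 294 = 294 + E^{2} + 260 E$)
$\frac{1}{j{\left(-108 \right)} + 9 \left(-12\right) 25} = \frac{1}{\left(294 + \left(-108\right)^{2} + 260 \left(-108\right)\right) + 9 \left(-12\right) 25} = \frac{1}{\left(294 + 11664 - 28080\right) - 2700} = \frac{1}{-16122 - 2700} = \frac{1}{-18822} = - \frac{1}{18822}$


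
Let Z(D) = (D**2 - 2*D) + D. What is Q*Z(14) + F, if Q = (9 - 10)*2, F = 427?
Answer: 63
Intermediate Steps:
Z(D) = D**2 - D
Q = -2 (Q = -1*2 = -2)
Q*Z(14) + F = -28*(-1 + 14) + 427 = -28*13 + 427 = -2*182 + 427 = -364 + 427 = 63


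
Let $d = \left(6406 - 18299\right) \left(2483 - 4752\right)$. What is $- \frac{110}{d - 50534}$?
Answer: $- \frac{110}{26934683} \approx -4.084 \cdot 10^{-6}$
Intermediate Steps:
$d = 26985217$ ($d = \left(-11893\right) \left(-2269\right) = 26985217$)
$- \frac{110}{d - 50534} = - \frac{110}{26985217 - 50534} = - \frac{110}{26934683}$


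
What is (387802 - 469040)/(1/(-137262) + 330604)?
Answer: -11150890356/45379366247 ≈ -0.24573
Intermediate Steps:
(387802 - 469040)/(1/(-137262) + 330604) = -81238/(-1/137262 + 330604) = -81238/45379366247/137262 = -81238*137262/45379366247 = -11150890356/45379366247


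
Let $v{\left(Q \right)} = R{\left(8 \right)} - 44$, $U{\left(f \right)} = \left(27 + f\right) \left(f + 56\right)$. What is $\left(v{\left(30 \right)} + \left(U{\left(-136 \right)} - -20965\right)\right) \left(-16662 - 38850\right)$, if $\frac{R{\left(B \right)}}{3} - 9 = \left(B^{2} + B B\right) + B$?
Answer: $-1669578912$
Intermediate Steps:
$U{\left(f \right)} = \left(27 + f\right) \left(56 + f\right)$
$R{\left(B \right)} = 27 + 3 B + 6 B^{2}$ ($R{\left(B \right)} = 27 + 3 \left(\left(B^{2} + B B\right) + B\right) = 27 + 3 \left(\left(B^{2} + B^{2}\right) + B\right) = 27 + 3 \left(2 B^{2} + B\right) = 27 + 3 \left(B + 2 B^{2}\right) = 27 + \left(3 B + 6 B^{2}\right) = 27 + 3 B + 6 B^{2}$)
$v{\left(Q \right)} = 391$ ($v{\left(Q \right)} = \left(27 + 3 \cdot 8 + 6 \cdot 8^{2}\right) - 44 = \left(27 + 24 + 6 \cdot 64\right) - 44 = \left(27 + 24 + 384\right) - 44 = 435 - 44 = 391$)
$\left(v{\left(30 \right)} + \left(U{\left(-136 \right)} - -20965\right)\right) \left(-16662 - 38850\right) = \left(391 + \left(\left(1512 + \left(-136\right)^{2} + 83 \left(-136\right)\right) - -20965\right)\right) \left(-16662 - 38850\right) = \left(391 + \left(\left(1512 + 18496 - 11288\right) + 20965\right)\right) \left(-55512\right) = \left(391 + \left(8720 + 20965\right)\right) \left(-55512\right) = \left(391 + 29685\right) \left(-55512\right) = 30076 \left(-55512\right) = -1669578912$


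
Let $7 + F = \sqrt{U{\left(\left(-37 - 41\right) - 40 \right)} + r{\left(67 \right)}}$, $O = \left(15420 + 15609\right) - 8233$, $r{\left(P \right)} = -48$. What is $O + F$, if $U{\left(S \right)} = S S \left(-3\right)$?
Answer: $22789 + 2 i \sqrt{10455} \approx 22789.0 + 204.5 i$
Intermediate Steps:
$U{\left(S \right)} = - 3 S^{2}$ ($U{\left(S \right)} = S^{2} \left(-3\right) = - 3 S^{2}$)
$O = 22796$ ($O = 31029 - 8233 = 22796$)
$F = -7 + 2 i \sqrt{10455}$ ($F = -7 + \sqrt{- 3 \left(\left(-37 - 41\right) - 40\right)^{2} - 48} = -7 + \sqrt{- 3 \left(-78 - 40\right)^{2} - 48} = -7 + \sqrt{- 3 \left(-118\right)^{2} - 48} = -7 + \sqrt{\left(-3\right) 13924 - 48} = -7 + \sqrt{-41772 - 48} = -7 + \sqrt{-41820} = -7 + 2 i \sqrt{10455} \approx -7.0 + 204.5 i$)
$O + F = 22796 - \left(7 - 2 i \sqrt{10455}\right) = 22789 + 2 i \sqrt{10455}$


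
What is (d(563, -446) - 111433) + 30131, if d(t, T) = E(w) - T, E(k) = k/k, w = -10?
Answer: -80855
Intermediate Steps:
E(k) = 1
d(t, T) = 1 - T
(d(563, -446) - 111433) + 30131 = ((1 - 1*(-446)) - 111433) + 30131 = ((1 + 446) - 111433) + 30131 = (447 - 111433) + 30131 = -110986 + 30131 = -80855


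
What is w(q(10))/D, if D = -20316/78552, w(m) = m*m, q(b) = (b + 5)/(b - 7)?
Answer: -163650/1693 ≈ -96.663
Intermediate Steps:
q(b) = (5 + b)/(-7 + b)
w(m) = m**2
D = -1693/6546 (D = -20316*1/78552 = -1693/6546 ≈ -0.25863)
w(q(10))/D = ((5 + 10)/(-7 + 10))**2/(-1693/6546) = (15/3)**2*(-6546/1693) = ((1/3)*15)**2*(-6546/1693) = 5**2*(-6546/1693) = 25*(-6546/1693) = -163650/1693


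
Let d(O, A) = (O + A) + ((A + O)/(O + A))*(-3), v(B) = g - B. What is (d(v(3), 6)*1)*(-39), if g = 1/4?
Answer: -39/4 ≈ -9.7500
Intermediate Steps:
g = 1/4 ≈ 0.25000
v(B) = 1/4 - B
d(O, A) = -3 + A + O (d(O, A) = (A + O) + ((A + O)/(A + O))*(-3) = (A + O) + 1*(-3) = (A + O) - 3 = -3 + A + O)
(d(v(3), 6)*1)*(-39) = ((-3 + 6 + (1/4 - 1*3))*1)*(-39) = ((-3 + 6 + (1/4 - 3))*1)*(-39) = ((-3 + 6 - 11/4)*1)*(-39) = ((1/4)*1)*(-39) = (1/4)*(-39) = -39/4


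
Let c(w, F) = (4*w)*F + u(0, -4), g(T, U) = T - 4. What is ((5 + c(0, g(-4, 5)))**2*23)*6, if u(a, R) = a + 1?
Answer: 4968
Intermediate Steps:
u(a, R) = 1 + a
g(T, U) = -4 + T
c(w, F) = 1 + 4*F*w (c(w, F) = (4*w)*F + (1 + 0) = 4*F*w + 1 = 1 + 4*F*w)
((5 + c(0, g(-4, 5)))**2*23)*6 = ((5 + (1 + 4*(-4 - 4)*0))**2*23)*6 = ((5 + (1 + 4*(-8)*0))**2*23)*6 = ((5 + (1 + 0))**2*23)*6 = ((5 + 1)**2*23)*6 = (6**2*23)*6 = (36*23)*6 = 828*6 = 4968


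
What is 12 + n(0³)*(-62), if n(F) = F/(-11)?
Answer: 12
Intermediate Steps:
n(F) = -F/11 (n(F) = F*(-1/11) = -F/11)
12 + n(0³)*(-62) = 12 - 1/11*0³*(-62) = 12 - 1/11*0*(-62) = 12 + 0*(-62) = 12 + 0 = 12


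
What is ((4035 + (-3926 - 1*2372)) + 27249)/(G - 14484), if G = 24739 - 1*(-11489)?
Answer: 12493/10872 ≈ 1.1491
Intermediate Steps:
G = 36228 (G = 24739 + 11489 = 36228)
((4035 + (-3926 - 1*2372)) + 27249)/(G - 14484) = ((4035 + (-3926 - 1*2372)) + 27249)/(36228 - 14484) = ((4035 + (-3926 - 2372)) + 27249)/21744 = ((4035 - 6298) + 27249)*(1/21744) = (-2263 + 27249)*(1/21744) = 24986*(1/21744) = 12493/10872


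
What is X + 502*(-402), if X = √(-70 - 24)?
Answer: -201804 + I*√94 ≈ -2.018e+5 + 9.6954*I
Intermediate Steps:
X = I*√94 (X = √(-94) = I*√94 ≈ 9.6954*I)
X + 502*(-402) = I*√94 + 502*(-402) = I*√94 - 201804 = -201804 + I*√94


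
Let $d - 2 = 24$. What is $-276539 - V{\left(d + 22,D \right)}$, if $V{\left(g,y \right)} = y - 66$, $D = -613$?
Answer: $-275860$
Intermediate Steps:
$d = 26$ ($d = 2 + 24 = 26$)
$V{\left(g,y \right)} = -66 + y$ ($V{\left(g,y \right)} = y - 66 = -66 + y$)
$-276539 - V{\left(d + 22,D \right)} = -276539 - \left(-66 - 613\right) = -276539 - -679 = -276539 + 679 = -275860$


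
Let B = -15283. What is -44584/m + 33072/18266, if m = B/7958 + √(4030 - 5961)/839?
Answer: 34862847169301697965576/1502718068531579649 + 2368911632269664*I*√1931/164537180393253 ≈ 23200.0 + 632.67*I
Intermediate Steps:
m = -15283/7958 + I*√1931/839 (m = -15283/7958 + √(4030 - 5961)/839 = -15283*1/7958 + √(-1931)*(1/839) = -15283/7958 + (I*√1931)*(1/839) = -15283/7958 + I*√1931/839 ≈ -1.9205 + 0.052376*I)
-44584/m + 33072/18266 = -44584/(-15283/7958 + I*√1931/839) + 33072/18266 = -44584/(-15283/7958 + I*√1931/839) + 33072*(1/18266) = -44584/(-15283/7958 + I*√1931/839) + 16536/9133 = 16536/9133 - 44584/(-15283/7958 + I*√1931/839)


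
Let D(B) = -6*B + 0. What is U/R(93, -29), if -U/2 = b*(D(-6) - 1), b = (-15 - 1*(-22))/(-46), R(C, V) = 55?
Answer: 49/253 ≈ 0.19368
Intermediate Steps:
b = -7/46 (b = (-15 + 22)*(-1/46) = 7*(-1/46) = -7/46 ≈ -0.15217)
D(B) = -6*B
U = 245/23 (U = -(-7)*(-6*(-6) - 1)/23 = -(-7)*(36 - 1)/23 = -(-7)*35/23 = -2*(-245/46) = 245/23 ≈ 10.652)
U/R(93, -29) = (245/23)/55 = (245/23)*(1/55) = 49/253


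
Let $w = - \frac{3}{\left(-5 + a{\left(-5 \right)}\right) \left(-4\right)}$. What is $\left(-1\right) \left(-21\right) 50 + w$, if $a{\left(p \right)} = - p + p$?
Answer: $\frac{20997}{20} \approx 1049.8$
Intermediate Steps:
$a{\left(p \right)} = 0$
$w = - \frac{3}{20}$ ($w = - \frac{3}{\left(-5 + 0\right) \left(-4\right)} = - \frac{3}{\left(-5\right) \left(-4\right)} = - \frac{3}{20} \approx -0.15$)
$\left(-1\right) \left(-21\right) 50 + w = \left(-1\right) \left(-21\right) 50 - \frac{3}{20} = 21 \cdot 50 - \frac{3}{20} = 1050 - \frac{3}{20} = \frac{20997}{20}$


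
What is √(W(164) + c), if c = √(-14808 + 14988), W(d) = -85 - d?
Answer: √(-249 + 6*√5) ≈ 15.349*I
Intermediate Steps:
c = 6*√5 (c = √180 = 6*√5 ≈ 13.416)
√(W(164) + c) = √((-85 - 1*164) + 6*√5) = √((-85 - 164) + 6*√5) = √(-249 + 6*√5)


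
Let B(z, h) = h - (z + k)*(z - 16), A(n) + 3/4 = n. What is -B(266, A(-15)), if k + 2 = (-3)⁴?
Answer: 345063/4 ≈ 86266.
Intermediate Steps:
A(n) = -¾ + n
k = 79 (k = -2 + (-3)⁴ = -2 + 81 = 79)
B(z, h) = h - (-16 + z)*(79 + z) (B(z, h) = h - (z + 79)*(z - 16) = h - (79 + z)*(-16 + z) = h - (-16 + z)*(79 + z))
-B(266, A(-15)) = -(1264 + (-¾ - 15) - 1*266² - 63*266) = -(1264 - 63/4 - 1*70756 - 16758) = -(1264 - 63/4 - 70756 - 16758) = -1*(-345063/4) = 345063/4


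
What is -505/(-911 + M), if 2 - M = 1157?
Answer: 505/2066 ≈ 0.24443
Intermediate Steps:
M = -1155 (M = 2 - 1*1157 = 2 - 1157 = -1155)
-505/(-911 + M) = -505/(-911 - 1155) = -505/(-2066) = -1/2066*(-505) = 505/2066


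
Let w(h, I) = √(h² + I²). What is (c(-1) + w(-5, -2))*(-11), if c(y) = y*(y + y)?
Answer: -22 - 11*√29 ≈ -81.237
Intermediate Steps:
c(y) = 2*y² (c(y) = y*(2*y) = 2*y²)
w(h, I) = √(I² + h²)
(c(-1) + w(-5, -2))*(-11) = (2*(-1)² + √((-2)² + (-5)²))*(-11) = (2*1 + √(4 + 25))*(-11) = (2 + √29)*(-11) = -22 - 11*√29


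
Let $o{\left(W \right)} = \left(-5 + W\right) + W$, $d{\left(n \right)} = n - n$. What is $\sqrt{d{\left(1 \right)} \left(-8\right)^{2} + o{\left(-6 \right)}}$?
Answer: $i \sqrt{17} \approx 4.1231 i$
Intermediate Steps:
$d{\left(n \right)} = 0$
$o{\left(W \right)} = -5 + 2 W$
$\sqrt{d{\left(1 \right)} \left(-8\right)^{2} + o{\left(-6 \right)}} = \sqrt{0 \left(-8\right)^{2} + \left(-5 + 2 \left(-6\right)\right)} = \sqrt{0 \cdot 64 - 17} = \sqrt{0 - 17} = \sqrt{-17} = i \sqrt{17}$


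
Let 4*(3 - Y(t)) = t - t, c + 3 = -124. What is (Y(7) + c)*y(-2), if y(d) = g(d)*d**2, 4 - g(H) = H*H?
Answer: 0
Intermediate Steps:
g(H) = 4 - H**2 (g(H) = 4 - H*H = 4 - H**2)
c = -127 (c = -3 - 124 = -127)
Y(t) = 3 (Y(t) = 3 - (t - t)/4 = 3 - 1/4*0 = 3 + 0 = 3)
y(d) = d**2*(4 - d**2) (y(d) = (4 - d**2)*d**2 = d**2*(4 - d**2))
(Y(7) + c)*y(-2) = (3 - 127)*((-2)**2*(4 - 1*(-2)**2)) = -496*(4 - 1*4) = -496*(4 - 4) = -496*0 = -124*0 = 0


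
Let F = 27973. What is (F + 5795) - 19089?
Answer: 14679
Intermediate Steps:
(F + 5795) - 19089 = (27973 + 5795) - 19089 = 33768 - 19089 = 14679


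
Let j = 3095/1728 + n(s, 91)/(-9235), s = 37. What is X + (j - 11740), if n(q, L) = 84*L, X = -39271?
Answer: -814022245387/15958080 ≈ -51010.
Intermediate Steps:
j = 15373493/15958080 (j = 3095/1728 + (84*91)/(-9235) = 3095*(1/1728) + 7644*(-1/9235) = 3095/1728 - 7644/9235 = 15373493/15958080 ≈ 0.96337)
X + (j - 11740) = -39271 + (15373493/15958080 - 11740) = -39271 - 187332485707/15958080 = -814022245387/15958080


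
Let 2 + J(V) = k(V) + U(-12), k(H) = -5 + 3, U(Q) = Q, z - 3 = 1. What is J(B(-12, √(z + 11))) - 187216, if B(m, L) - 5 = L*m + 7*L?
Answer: -187232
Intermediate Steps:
z = 4 (z = 3 + 1 = 4)
k(H) = -2
B(m, L) = 5 + 7*L + L*m (B(m, L) = 5 + (L*m + 7*L) = 5 + (7*L + L*m) = 5 + 7*L + L*m)
J(V) = -16 (J(V) = -2 + (-2 - 12) = -2 - 14 = -16)
J(B(-12, √(z + 11))) - 187216 = -16 - 187216 = -187232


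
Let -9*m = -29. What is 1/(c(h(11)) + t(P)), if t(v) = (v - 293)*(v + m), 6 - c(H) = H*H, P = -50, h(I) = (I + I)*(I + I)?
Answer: -9/1963847 ≈ -4.5828e-6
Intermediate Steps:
m = 29/9 (m = -⅑*(-29) = 29/9 ≈ 3.2222)
h(I) = 4*I² (h(I) = (2*I)*(2*I) = 4*I²)
c(H) = 6 - H² (c(H) = 6 - H*H = 6 - H²)
t(v) = (-293 + v)*(29/9 + v) (t(v) = (v - 293)*(v + 29/9) = (-293 + v)*(29/9 + v))
1/(c(h(11)) + t(P)) = 1/((6 - (4*11²)²) + (-8497/9 + (-50)² - 2608/9*(-50))) = 1/((6 - (4*121)²) + (-8497/9 + 2500 + 130400/9)) = 1/((6 - 1*484²) + 144403/9) = 1/((6 - 1*234256) + 144403/9) = 1/((6 - 234256) + 144403/9) = 1/(-234250 + 144403/9) = 1/(-1963847/9) = -9/1963847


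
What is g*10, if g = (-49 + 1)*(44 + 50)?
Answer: -45120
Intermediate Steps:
g = -4512 (g = -48*94 = -4512)
g*10 = -4512*10 = -45120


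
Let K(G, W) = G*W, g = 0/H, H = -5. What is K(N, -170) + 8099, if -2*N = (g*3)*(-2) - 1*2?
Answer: 7929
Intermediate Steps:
g = 0 (g = 0/(-5) = 0*(-⅕) = 0)
N = 1 (N = -((0*3)*(-2) - 1*2)/2 = -(0*(-2) - 2)/2 = -(0 - 2)/2 = -½*(-2) = 1)
K(N, -170) + 8099 = 1*(-170) + 8099 = -170 + 8099 = 7929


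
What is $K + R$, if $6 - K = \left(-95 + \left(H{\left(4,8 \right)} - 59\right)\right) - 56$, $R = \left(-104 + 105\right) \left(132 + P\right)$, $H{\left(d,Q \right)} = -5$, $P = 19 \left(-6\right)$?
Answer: $239$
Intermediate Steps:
$P = -114$
$R = 18$ ($R = \left(-104 + 105\right) \left(132 - 114\right) = 1 \cdot 18 = 18$)
$K = 221$ ($K = 6 - \left(\left(-95 - 64\right) - 56\right) = 6 - \left(-159 - 56\right) = 6 - -215 = 6 + 215 = 221$)
$K + R = 221 + 18 = 239$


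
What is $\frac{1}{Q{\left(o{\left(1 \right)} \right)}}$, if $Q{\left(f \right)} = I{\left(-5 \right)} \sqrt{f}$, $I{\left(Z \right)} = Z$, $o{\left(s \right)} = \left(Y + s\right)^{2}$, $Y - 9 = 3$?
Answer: $- \frac{1}{65} \approx -0.015385$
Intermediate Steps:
$Y = 12$ ($Y = 9 + 3 = 12$)
$o{\left(s \right)} = \left(12 + s\right)^{2}$
$Q{\left(f \right)} = - 5 \sqrt{f}$
$\frac{1}{Q{\left(o{\left(1 \right)} \right)}} = \frac{1}{\left(-5\right) \sqrt{\left(12 + 1\right)^{2}}} = \frac{1}{\left(-5\right) \sqrt{13^{2}}} = \frac{1}{\left(-5\right) \sqrt{169}} = \frac{1}{\left(-5\right) 13} = \frac{1}{-65} = - \frac{1}{65}$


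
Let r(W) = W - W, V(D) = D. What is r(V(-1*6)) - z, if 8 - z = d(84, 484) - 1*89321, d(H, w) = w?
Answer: -88845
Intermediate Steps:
r(W) = 0
z = 88845 (z = 8 - (484 - 1*89321) = 8 - (484 - 89321) = 8 - 1*(-88837) = 8 + 88837 = 88845)
r(V(-1*6)) - z = 0 - 1*88845 = 0 - 88845 = -88845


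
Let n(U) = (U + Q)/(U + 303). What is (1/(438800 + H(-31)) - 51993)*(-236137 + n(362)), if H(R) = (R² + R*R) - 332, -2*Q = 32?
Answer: 3595564266123797171/292859350 ≈ 1.2277e+10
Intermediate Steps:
Q = -16 (Q = -½*32 = -16)
H(R) = -332 + 2*R² (H(R) = (R² + R²) - 332 = 2*R² - 332 = -332 + 2*R²)
n(U) = (-16 + U)/(303 + U) (n(U) = (U - 16)/(U + 303) = (-16 + U)/(303 + U))
(1/(438800 + H(-31)) - 51993)*(-236137 + n(362)) = (1/(438800 + (-332 + 2*(-31)²)) - 51993)*(-236137 + (-16 + 362)/(303 + 362)) = (1/(438800 + (-332 + 2*961)) - 51993)*(-236137 + 346/665) = (1/(438800 + (-332 + 1922)) - 51993)*(-236137 + (1/665)*346) = (1/(438800 + 1590) - 51993)*(-236137 + 346/665) = (1/440390 - 51993)*(-157030759/665) = -22897197269/440390*(-157030759/665) = 3595564266123797171/292859350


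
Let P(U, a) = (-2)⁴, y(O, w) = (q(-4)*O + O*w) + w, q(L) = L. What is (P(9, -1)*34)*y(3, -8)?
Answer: -23936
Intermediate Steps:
y(O, w) = w - 4*O + O*w (y(O, w) = (-4*O + O*w) + w = w - 4*O + O*w)
P(U, a) = 16
(P(9, -1)*34)*y(3, -8) = (16*34)*(-8 - 4*3 + 3*(-8)) = 544*(-8 - 12 - 24) = 544*(-44) = -23936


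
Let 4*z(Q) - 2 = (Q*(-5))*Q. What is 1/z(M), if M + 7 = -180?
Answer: -4/174843 ≈ -2.2878e-5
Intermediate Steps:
M = -187 (M = -7 - 180 = -187)
z(Q) = ½ - 5*Q²/4 (z(Q) = ½ + ((Q*(-5))*Q)/4 = ½ + ((-5*Q)*Q)/4 = ½ + (-5*Q²)/4 = ½ - 5*Q²/4)
1/z(M) = 1/(½ - 5/4*(-187)²) = 1/(½ - 5/4*34969) = 1/(½ - 174845/4) = 1/(-174843/4) = -4/174843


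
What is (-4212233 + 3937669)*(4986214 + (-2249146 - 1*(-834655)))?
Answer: -980666553772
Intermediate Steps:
(-4212233 + 3937669)*(4986214 + (-2249146 - 1*(-834655))) = -274564*(4986214 + (-2249146 + 834655)) = -274564*(4986214 - 1414491) = -274564*3571723 = -980666553772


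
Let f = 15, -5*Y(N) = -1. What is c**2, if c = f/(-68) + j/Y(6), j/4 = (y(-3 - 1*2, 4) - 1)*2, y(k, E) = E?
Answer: 66341025/4624 ≈ 14347.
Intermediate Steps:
Y(N) = 1/5 (Y(N) = -1/5*(-1) = 1/5)
j = 24 (j = 4*((4 - 1)*2) = 4*(3*2) = 4*6 = 24)
c = 8145/68 (c = 15/(-68) + 24/(1/5) = 15*(-1/68) + 24*5 = -15/68 + 120 = 8145/68 ≈ 119.78)
c**2 = (8145/68)**2 = 66341025/4624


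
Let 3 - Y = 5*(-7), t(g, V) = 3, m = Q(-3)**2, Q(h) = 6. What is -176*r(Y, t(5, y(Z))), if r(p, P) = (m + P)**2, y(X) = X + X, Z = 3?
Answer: -267696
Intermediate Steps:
y(X) = 2*X
m = 36 (m = 6**2 = 36)
Y = 38 (Y = 3 - 5*(-7) = 3 - 1*(-35) = 3 + 35 = 38)
r(p, P) = (36 + P)**2
-176*r(Y, t(5, y(Z))) = -176*(36 + 3)**2 = -176*39**2 = -176*1521 = -267696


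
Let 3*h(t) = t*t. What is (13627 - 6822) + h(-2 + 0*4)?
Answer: 20419/3 ≈ 6806.3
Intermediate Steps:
h(t) = t²/3 (h(t) = (t*t)/3 = t²/3)
(13627 - 6822) + h(-2 + 0*4) = (13627 - 6822) + (-2 + 0*4)²/3 = 6805 + (-2 + 0)²/3 = 6805 + (⅓)*(-2)² = 6805 + (⅓)*4 = 6805 + 4/3 = 20419/3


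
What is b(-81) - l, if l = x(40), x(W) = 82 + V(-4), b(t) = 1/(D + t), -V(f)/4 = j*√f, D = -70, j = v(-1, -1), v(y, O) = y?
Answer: -12383/151 - 8*I ≈ -82.007 - 8.0*I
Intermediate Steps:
j = -1
V(f) = 4*√f (V(f) = -(-4)*√f = 4*√f)
b(t) = 1/(-70 + t)
x(W) = 82 + 8*I (x(W) = 82 + 4*√(-4) = 82 + 4*(2*I) = 82 + 8*I)
l = 82 + 8*I ≈ 82.0 + 8.0*I
b(-81) - l = 1/(-70 - 81) - (82 + 8*I) = 1/(-151) + (-82 - 8*I) = -1/151 + (-82 - 8*I) = -12383/151 - 8*I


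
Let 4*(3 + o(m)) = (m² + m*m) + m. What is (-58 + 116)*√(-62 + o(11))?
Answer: 29*I*√7 ≈ 76.727*I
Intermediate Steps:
o(m) = -3 + m²/2 + m/4 (o(m) = -3 + ((m² + m*m) + m)/4 = -3 + ((m² + m²) + m)/4 = -3 + (2*m² + m)/4 = -3 + (m + 2*m²)/4 = -3 + (m²/2 + m/4) = -3 + m²/2 + m/4)
(-58 + 116)*√(-62 + o(11)) = (-58 + 116)*√(-62 + (-3 + (½)*11² + (¼)*11)) = 58*√(-62 + (-3 + (½)*121 + 11/4)) = 58*√(-62 + (-3 + 121/2 + 11/4)) = 58*√(-62 + 241/4) = 58*√(-7/4) = 58*(I*√7/2) = 29*I*√7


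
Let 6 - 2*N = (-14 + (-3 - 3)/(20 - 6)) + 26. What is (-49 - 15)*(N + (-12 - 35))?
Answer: 22304/7 ≈ 3186.3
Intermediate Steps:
N = -39/14 (N = 3 - ((-14 + (-3 - 3)/(20 - 6)) + 26)/2 = 3 - ((-14 - 6/14) + 26)/2 = 3 - ((-14 - 6*1/14) + 26)/2 = 3 - ((-14 - 3/7) + 26)/2 = 3 - (-101/7 + 26)/2 = 3 - 1/2*81/7 = 3 - 81/14 = -39/14 ≈ -2.7857)
(-49 - 15)*(N + (-12 - 35)) = (-49 - 15)*(-39/14 + (-12 - 35)) = -64*(-39/14 - 47) = -64*(-697/14) = 22304/7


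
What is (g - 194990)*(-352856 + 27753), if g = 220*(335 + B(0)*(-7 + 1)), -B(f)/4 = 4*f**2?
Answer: 39431742870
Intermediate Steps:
B(f) = -16*f**2
g = 73700 (g = 220*(335 + (-16*0**2)*(-7 + 1)) = 220*(335 - 16*0*(-6)) = 220*(335 + 0*(-6)) = 220*(335 + 0) = 220*335 = 73700)
(g - 194990)*(-352856 + 27753) = (73700 - 194990)*(-352856 + 27753) = -121290*(-325103) = 39431742870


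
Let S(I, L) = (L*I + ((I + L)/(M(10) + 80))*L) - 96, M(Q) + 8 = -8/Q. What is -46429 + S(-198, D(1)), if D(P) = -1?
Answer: -16491417/356 ≈ -46324.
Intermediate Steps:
M(Q) = -8 - 8/Q
S(I, L) = -96 + I*L + L*(5*I/356 + 5*L/356) (S(I, L) = (L*I + ((I + L)/((-8 - 8/10) + 80))*L) - 96 = (I*L + ((I + L)/((-8 - 8*⅒) + 80))*L) - 96 = (I*L + ((I + L)/((-8 - ⅘) + 80))*L) - 96 = (I*L + ((I + L)/(-44/5 + 80))*L) - 96 = (I*L + ((I + L)/(356/5))*L) - 96 = (I*L + ((I + L)*(5/356))*L) - 96 = (I*L + (5*I/356 + 5*L/356)*L) - 96 = (I*L + L*(5*I/356 + 5*L/356)) - 96 = -96 + I*L + L*(5*I/356 + 5*L/356))
-46429 + S(-198, D(1)) = -46429 + (-96 + (5/356)*(-1)² + (361/356)*(-198)*(-1)) = -46429 + (-96 + (5/356)*1 + 35739/178) = -46429 + (-96 + 5/356 + 35739/178) = -46429 + 37307/356 = -16491417/356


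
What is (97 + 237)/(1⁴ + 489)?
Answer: 167/245 ≈ 0.68163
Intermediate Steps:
(97 + 237)/(1⁴ + 489) = 334/(1 + 489) = 334/490 = 334*(1/490) = 167/245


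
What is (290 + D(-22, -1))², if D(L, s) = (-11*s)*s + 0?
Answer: 77841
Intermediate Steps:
D(L, s) = -11*s² (D(L, s) = -11*s² + 0 = -11*s²)
(290 + D(-22, -1))² = (290 - 11*(-1)²)² = (290 - 11*1)² = (290 - 11)² = 279² = 77841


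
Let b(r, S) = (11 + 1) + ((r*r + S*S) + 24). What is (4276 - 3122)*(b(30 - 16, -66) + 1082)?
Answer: 6543180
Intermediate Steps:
b(r, S) = 36 + S² + r² (b(r, S) = 12 + ((r² + S²) + 24) = 12 + ((S² + r²) + 24) = 12 + (24 + S² + r²) = 36 + S² + r²)
(4276 - 3122)*(b(30 - 16, -66) + 1082) = (4276 - 3122)*((36 + (-66)² + (30 - 16)²) + 1082) = 1154*((36 + 4356 + 14²) + 1082) = 1154*((36 + 4356 + 196) + 1082) = 1154*(4588 + 1082) = 1154*5670 = 6543180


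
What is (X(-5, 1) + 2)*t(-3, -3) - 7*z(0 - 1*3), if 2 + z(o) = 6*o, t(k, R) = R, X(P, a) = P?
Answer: 149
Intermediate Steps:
z(o) = -2 + 6*o
(X(-5, 1) + 2)*t(-3, -3) - 7*z(0 - 1*3) = (-5 + 2)*(-3) - 7*(-2 + 6*(0 - 1*3)) = -3*(-3) - 7*(-2 + 6*(0 - 3)) = 9 - 7*(-2 + 6*(-3)) = 9 - 7*(-2 - 18) = 9 - 7*(-20) = 9 + 140 = 149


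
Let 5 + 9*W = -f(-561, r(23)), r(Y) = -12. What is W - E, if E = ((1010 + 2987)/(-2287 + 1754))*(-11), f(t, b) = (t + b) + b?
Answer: -86563/4797 ≈ -18.045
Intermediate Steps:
f(t, b) = t + 2*b (f(t, b) = (b + t) + b = t + 2*b)
W = 580/9 (W = -5/9 + (-(-561 + 2*(-12)))/9 = -5/9 + (-(-561 - 24))/9 = -5/9 + (-1*(-585))/9 = -5/9 + (⅑)*585 = -5/9 + 65 = 580/9 ≈ 64.444)
E = 43967/533 (E = (3997/(-533))*(-11) = (3997*(-1/533))*(-11) = -3997/533*(-11) = 43967/533 ≈ 82.490)
W - E = 580/9 - 1*43967/533 = 580/9 - 43967/533 = -86563/4797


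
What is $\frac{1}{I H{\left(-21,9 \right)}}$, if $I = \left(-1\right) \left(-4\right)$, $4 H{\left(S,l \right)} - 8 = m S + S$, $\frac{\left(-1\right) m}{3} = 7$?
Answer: $\frac{1}{428} \approx 0.0023364$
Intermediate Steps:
$m = -21$ ($m = \left(-3\right) 7 = -21$)
$H{\left(S,l \right)} = 2 - 5 S$ ($H{\left(S,l \right)} = 2 + \frac{- 21 S + S}{4} = 2 + \frac{\left(-20\right) S}{4} = 2 - 5 S$)
$I = 4$
$\frac{1}{I H{\left(-21,9 \right)}} = \frac{1}{4 \left(2 - -105\right)} = \frac{1}{4 \left(2 + 105\right)} = \frac{1}{4 \cdot 107} = \frac{1}{428}$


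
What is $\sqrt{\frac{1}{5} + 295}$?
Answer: $\frac{6 \sqrt{205}}{5} \approx 17.181$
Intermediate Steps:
$\sqrt{\frac{1}{5} + 295} = \sqrt{\frac{1476}{5}} = \frac{6 \sqrt{205}}{5}$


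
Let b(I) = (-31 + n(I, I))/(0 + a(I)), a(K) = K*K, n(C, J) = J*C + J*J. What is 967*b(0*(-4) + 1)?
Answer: -28043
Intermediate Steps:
n(C, J) = J² + C*J (n(C, J) = C*J + J² = J² + C*J)
a(K) = K²
b(I) = (-31 + 2*I²)/I² (b(I) = (-31 + I*(I + I))/(0 + I²) = (-31 + I*(2*I))/(I²) = (-31 + 2*I²)/I²)
967*b(0*(-4) + 1) = 967*(2 - 31/(0*(-4) + 1)²) = 967*(2 - 31/(0 + 1)²) = 967*(2 - 31/1²) = 967*(2 - 31*1) = 967*(2 - 31) = 967*(-29) = -28043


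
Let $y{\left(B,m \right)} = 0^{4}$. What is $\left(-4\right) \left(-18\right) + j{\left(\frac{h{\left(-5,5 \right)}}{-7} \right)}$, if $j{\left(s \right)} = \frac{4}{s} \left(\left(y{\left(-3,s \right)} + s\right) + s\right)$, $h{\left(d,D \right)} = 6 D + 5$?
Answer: $80$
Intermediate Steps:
$y{\left(B,m \right)} = 0$
$h{\left(d,D \right)} = 5 + 6 D$
$j{\left(s \right)} = 8$ ($j{\left(s \right)} = \frac{4}{s} \left(\left(0 + s\right) + s\right) = \frac{4}{s} \left(s + s\right) = \frac{4}{s} 2 s = 8$)
$\left(-4\right) \left(-18\right) + j{\left(\frac{h{\left(-5,5 \right)}}{-7} \right)} = \left(-4\right) \left(-18\right) + 8 = 72 + 8 = 80$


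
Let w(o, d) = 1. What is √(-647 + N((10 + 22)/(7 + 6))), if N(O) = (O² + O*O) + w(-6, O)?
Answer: I*√107126/13 ≈ 25.177*I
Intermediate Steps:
N(O) = 1 + 2*O² (N(O) = (O² + O*O) + 1 = (O² + O²) + 1 = 2*O² + 1 = 1 + 2*O²)
√(-647 + N((10 + 22)/(7 + 6))) = √(-647 + (1 + 2*((10 + 22)/(7 + 6))²)) = √(-647 + (1 + 2*(32/13)²)) = √(-647 + (1 + 2*(1024/169))) = √(-647 + (1 + 2048/169)) = √(-647 + 2217/169) = √(-107126/169) = I*√107126/13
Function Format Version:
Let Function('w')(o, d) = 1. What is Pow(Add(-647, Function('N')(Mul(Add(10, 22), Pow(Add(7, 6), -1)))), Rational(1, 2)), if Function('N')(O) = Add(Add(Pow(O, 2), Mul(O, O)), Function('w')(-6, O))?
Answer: Mul(Rational(1, 13), I, Pow(107126, Rational(1, 2))) ≈ Mul(25.177, I)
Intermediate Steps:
Function('N')(O) = Add(1, Mul(2, Pow(O, 2))) (Function('N')(O) = Add(Add(Pow(O, 2), Mul(O, O)), 1) = Add(Add(Pow(O, 2), Pow(O, 2)), 1) = Add(Mul(2, Pow(O, 2)), 1) = Add(1, Mul(2, Pow(O, 2))))
Pow(Add(-647, Function('N')(Mul(Add(10, 22), Pow(Add(7, 6), -1)))), Rational(1, 2)) = Pow(Add(-647, Add(1, Mul(2, Pow(Mul(Add(10, 22), Pow(Add(7, 6), -1)), 2)))), Rational(1, 2)) = Pow(Add(-647, Add(1, Mul(2, Pow(Mul(32, Pow(13, -1)), 2)))), Rational(1, 2)) = Pow(Add(-647, Add(1, Mul(2, Pow(Mul(32, Rational(1, 13)), 2)))), Rational(1, 2)) = Pow(Add(-647, Add(1, Mul(2, Pow(Rational(32, 13), 2)))), Rational(1, 2)) = Pow(Add(-647, Add(1, Mul(2, Rational(1024, 169)))), Rational(1, 2)) = Pow(Add(-647, Add(1, Rational(2048, 169))), Rational(1, 2)) = Pow(Add(-647, Rational(2217, 169)), Rational(1, 2)) = Pow(Rational(-107126, 169), Rational(1, 2)) = Mul(Rational(1, 13), I, Pow(107126, Rational(1, 2)))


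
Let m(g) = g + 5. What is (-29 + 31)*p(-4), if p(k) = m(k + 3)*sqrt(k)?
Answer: 16*I ≈ 16.0*I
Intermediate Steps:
m(g) = 5 + g
p(k) = sqrt(k)*(8 + k) (p(k) = (5 + (k + 3))*sqrt(k) = (5 + (3 + k))*sqrt(k) = (8 + k)*sqrt(k) = sqrt(k)*(8 + k))
(-29 + 31)*p(-4) = (-29 + 31)*(sqrt(-4)*(8 - 4)) = 2*((2*I)*4) = 2*(8*I) = 16*I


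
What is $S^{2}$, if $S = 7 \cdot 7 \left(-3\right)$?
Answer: $21609$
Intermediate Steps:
$S = -147$ ($S = 49 \left(-3\right) = -147$)
$S^{2} = \left(-147\right)^{2} = 21609$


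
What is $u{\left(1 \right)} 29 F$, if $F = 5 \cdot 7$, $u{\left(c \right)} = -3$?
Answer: $-3045$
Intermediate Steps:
$F = 35$
$u{\left(1 \right)} 29 F = \left(-3\right) 29 \cdot 35 = \left(-87\right) 35 = -3045$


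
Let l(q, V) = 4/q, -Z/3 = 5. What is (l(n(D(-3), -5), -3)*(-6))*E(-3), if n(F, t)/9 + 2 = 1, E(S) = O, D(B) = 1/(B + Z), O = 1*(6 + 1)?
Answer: 56/3 ≈ 18.667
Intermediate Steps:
Z = -15 (Z = -3*5 = -15)
O = 7 (O = 1*7 = 7)
D(B) = 1/(-15 + B) (D(B) = 1/(B - 15) = 1/(-15 + B))
E(S) = 7
n(F, t) = -9 (n(F, t) = -18 + 9*1 = -18 + 9 = -9)
(l(n(D(-3), -5), -3)*(-6))*E(-3) = ((4/(-9))*(-6))*7 = ((4*(-⅑))*(-6))*7 = -4/9*(-6)*7 = (8/3)*7 = 56/3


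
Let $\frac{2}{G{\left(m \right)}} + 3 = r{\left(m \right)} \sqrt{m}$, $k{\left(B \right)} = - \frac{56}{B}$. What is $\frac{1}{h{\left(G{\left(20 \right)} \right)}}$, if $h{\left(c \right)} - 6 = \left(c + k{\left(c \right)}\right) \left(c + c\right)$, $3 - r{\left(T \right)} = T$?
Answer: $- \frac{588370739}{62366480166} + \frac{136 \sqrt{5}}{31183240083} \approx -0.0094341$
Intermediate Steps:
$r{\left(T \right)} = 3 - T$
$G{\left(m \right)} = \frac{2}{-3 + \sqrt{m} \left(3 - m\right)}$ ($G{\left(m \right)} = \frac{2}{-3 + \left(3 - m\right) \sqrt{m}} = \frac{2}{-3 + \sqrt{m} \left(3 - m\right)}$)
$h{\left(c \right)} = 6 + 2 c \left(c - \frac{56}{c}\right)$ ($h{\left(c \right)} = 6 + \left(c - \frac{56}{c}\right) \left(c + c\right) = 6 + \left(c - \frac{56}{c}\right) 2 c = 6 + 2 c \left(c - \frac{56}{c}\right)$)
$\frac{1}{h{\left(G{\left(20 \right)} \right)}} = \frac{1}{-106 + 2 \left(- \frac{2}{3 + \sqrt{20} \left(-3 + 20\right)}\right)^{2}} = \frac{1}{-106 + 2 \left(- \frac{2}{3 + 2 \sqrt{5} \cdot 17}\right)^{2}} = \frac{1}{-106 + 2 \left(- \frac{2}{3 + 34 \sqrt{5}}\right)^{2}} = \frac{1}{-106 + 2 \frac{4}{\left(3 + 34 \sqrt{5}\right)^{2}}} = \frac{1}{-106 + \frac{8}{\left(3 + 34 \sqrt{5}\right)^{2}}}$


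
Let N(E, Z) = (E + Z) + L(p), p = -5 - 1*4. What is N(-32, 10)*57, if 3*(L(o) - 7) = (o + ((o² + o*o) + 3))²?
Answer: 461529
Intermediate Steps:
p = -9 (p = -5 - 4 = -9)
L(o) = 7 + (3 + o + 2*o²)²/3 (L(o) = 7 + (o + ((o² + o*o) + 3))²/3 = 7 + (o + ((o² + o²) + 3))²/3 = 7 + (o + (2*o² + 3))²/3 = 7 + (o + (3 + 2*o²))²/3 = 7 + (3 + o + 2*o²)²/3)
N(E, Z) = 8119 + E + Z (N(E, Z) = (E + Z) + (7 + (3 - 9 + 2*(-9)²)²/3) = (E + Z) + (7 + (3 - 9 + 2*81)²/3) = (E + Z) + (7 + (3 - 9 + 162)²/3) = (E + Z) + (7 + (⅓)*156²) = (E + Z) + (7 + (⅓)*24336) = (E + Z) + (7 + 8112) = (E + Z) + 8119 = 8119 + E + Z)
N(-32, 10)*57 = (8119 - 32 + 10)*57 = 8097*57 = 461529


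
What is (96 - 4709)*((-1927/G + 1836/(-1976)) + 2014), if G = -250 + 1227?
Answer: -4477527957763/482638 ≈ -9.2772e+6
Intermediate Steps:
G = 977
(96 - 4709)*((-1927/G + 1836/(-1976)) + 2014) = (96 - 4709)*((-1927/977 + 1836/(-1976)) + 2014) = -4613*((-1927*1/977 + 1836*(-1/1976)) + 2014) = -4613*((-1927/977 - 459/494) + 2014) = -4613*(-1400381/482638 + 2014) = -4613*970632551/482638 = -4477527957763/482638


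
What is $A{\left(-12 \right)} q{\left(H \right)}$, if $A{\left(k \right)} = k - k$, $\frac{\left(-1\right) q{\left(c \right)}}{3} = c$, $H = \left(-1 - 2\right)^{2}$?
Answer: $0$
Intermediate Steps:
$H = 9$ ($H = \left(-3\right)^{2} = 9$)
$q{\left(c \right)} = - 3 c$
$A{\left(k \right)} = 0$
$A{\left(-12 \right)} q{\left(H \right)} = 0 \left(\left(-3\right) 9\right) = 0 \left(-27\right) = 0$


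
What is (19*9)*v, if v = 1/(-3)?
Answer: -57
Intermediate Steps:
v = -1/3 ≈ -0.33333
(19*9)*v = (19*9)*(-1/3) = 171*(-1/3) = -57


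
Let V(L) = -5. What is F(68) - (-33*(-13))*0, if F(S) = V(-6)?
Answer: -5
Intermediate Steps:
F(S) = -5
F(68) - (-33*(-13))*0 = -5 - (-33*(-13))*0 = -5 - 429*0 = -5 - 1*0 = -5 + 0 = -5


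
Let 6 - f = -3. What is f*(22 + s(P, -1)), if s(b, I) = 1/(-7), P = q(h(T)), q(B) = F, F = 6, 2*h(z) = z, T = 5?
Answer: 1377/7 ≈ 196.71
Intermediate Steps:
h(z) = z/2
f = 9 (f = 6 - 1*(-3) = 6 + 3 = 9)
q(B) = 6
P = 6
s(b, I) = -⅐
f*(22 + s(P, -1)) = 9*(22 - ⅐) = 9*(153/7) = 1377/7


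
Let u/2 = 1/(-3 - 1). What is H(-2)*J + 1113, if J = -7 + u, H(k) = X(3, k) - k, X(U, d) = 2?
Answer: 1083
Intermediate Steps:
u = -1/2 (u = 2/(-3 - 1) = 2/(-4) = 2*(-1/4) = -1/2 ≈ -0.50000)
H(k) = 2 - k
J = -15/2 (J = -7 - 1/2 = -15/2 ≈ -7.5000)
H(-2)*J + 1113 = (2 - 1*(-2))*(-15/2) + 1113 = (2 + 2)*(-15/2) + 1113 = 4*(-15/2) + 1113 = -30 + 1113 = 1083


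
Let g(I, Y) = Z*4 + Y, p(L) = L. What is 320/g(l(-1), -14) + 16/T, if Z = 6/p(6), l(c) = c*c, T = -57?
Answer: -1840/57 ≈ -32.281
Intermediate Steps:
l(c) = c²
Z = 1 (Z = 6/6 = 6*(⅙) = 1)
g(I, Y) = 4 + Y (g(I, Y) = 1*4 + Y = 4 + Y)
320/g(l(-1), -14) + 16/T = 320/(4 - 14) + 16/(-57) = 320/(-10) + 16*(-1/57) = 320*(-⅒) - 16/57 = -32 - 16/57 = -1840/57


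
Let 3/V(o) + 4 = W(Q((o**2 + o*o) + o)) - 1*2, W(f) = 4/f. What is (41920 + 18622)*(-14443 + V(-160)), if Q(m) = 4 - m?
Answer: -66942629920964/76555 ≈ -8.7444e+8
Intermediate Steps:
V(o) = 3/(-6 + 4/(4 - o - 2*o**2)) (V(o) = 3/(-4 + (4/(4 - ((o**2 + o*o) + o)) - 1*2)) = 3/(-4 + (4/(4 - ((o**2 + o**2) + o)) - 2)) = 3/(-4 + (4/(4 - (2*o**2 + o)) - 2)) = 3/(-4 + (4/(4 - (o + 2*o**2)) - 2)) = 3/(-4 + (4/(4 + (-o - 2*o**2)) - 2)) = 3/(-4 + (4/(4 - o - 2*o**2) - 2)) = 3/(-4 + (-2 + 4/(4 - o - 2*o**2))) = 3/(-6 + 4/(4 - o - 2*o**2)))
(41920 + 18622)*(-14443 + V(-160)) = (41920 + 18622)*(-14443 + 3*(4 - 1*(-160)*(1 + 2*(-160)))/(2*(-10 + 3*(-160)*(1 + 2*(-160))))) = 60542*(-14443 + 3*(4 - 1*(-160)*(1 - 320))/(2*(-10 + 3*(-160)*(1 - 320)))) = 60542*(-14443 + 3*(4 - 1*(-160)*(-319))/(2*(-10 + 3*(-160)*(-319)))) = 60542*(-14443 + 3*(4 - 51040)/(2*(-10 + 153120))) = 60542*(-14443 + (3/2)*(-51036)/153110) = 60542*(-14443 + (3/2)*(1/153110)*(-51036)) = 60542*(-14443 - 38277/76555) = 60542*(-1105722142/76555) = -66942629920964/76555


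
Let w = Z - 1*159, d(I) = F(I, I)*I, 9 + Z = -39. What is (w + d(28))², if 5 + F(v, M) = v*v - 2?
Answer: 464359401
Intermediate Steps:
Z = -48 (Z = -9 - 39 = -48)
F(v, M) = -7 + v² (F(v, M) = -5 + (v*v - 2) = -5 + (v² - 2) = -5 + (-2 + v²) = -7 + v²)
d(I) = I*(-7 + I²) (d(I) = (-7 + I²)*I = I*(-7 + I²))
w = -207 (w = -48 - 1*159 = -48 - 159 = -207)
(w + d(28))² = (-207 + 28*(-7 + 28²))² = (-207 + 28*(-7 + 784))² = (-207 + 28*777)² = (-207 + 21756)² = 21549² = 464359401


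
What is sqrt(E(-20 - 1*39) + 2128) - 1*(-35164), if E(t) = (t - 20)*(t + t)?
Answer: 35164 + 5*sqrt(458) ≈ 35271.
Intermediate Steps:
E(t) = 2*t*(-20 + t) (E(t) = (-20 + t)*(2*t) = 2*t*(-20 + t))
sqrt(E(-20 - 1*39) + 2128) - 1*(-35164) = sqrt(2*(-20 - 1*39)*(-20 + (-20 - 1*39)) + 2128) - 1*(-35164) = sqrt(2*(-20 - 39)*(-20 + (-20 - 39)) + 2128) + 35164 = sqrt(2*(-59)*(-20 - 59) + 2128) + 35164 = sqrt(2*(-59)*(-79) + 2128) + 35164 = sqrt(9322 + 2128) + 35164 = sqrt(11450) + 35164 = 5*sqrt(458) + 35164 = 35164 + 5*sqrt(458)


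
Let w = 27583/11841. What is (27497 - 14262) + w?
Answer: 156743218/11841 ≈ 13237.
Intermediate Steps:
w = 27583/11841 (w = 27583*(1/11841) = 27583/11841 ≈ 2.3294)
(27497 - 14262) + w = (27497 - 14262) + 27583/11841 = 13235 + 27583/11841 = 156743218/11841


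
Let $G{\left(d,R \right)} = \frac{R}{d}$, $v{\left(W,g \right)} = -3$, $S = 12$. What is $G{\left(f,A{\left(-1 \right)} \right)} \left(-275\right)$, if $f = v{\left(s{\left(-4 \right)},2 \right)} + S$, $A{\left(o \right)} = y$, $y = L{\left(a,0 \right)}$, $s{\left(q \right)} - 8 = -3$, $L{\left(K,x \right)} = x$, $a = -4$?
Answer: $0$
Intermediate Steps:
$s{\left(q \right)} = 5$ ($s{\left(q \right)} = 8 - 3 = 5$)
$y = 0$
$A{\left(o \right)} = 0$
$f = 9$ ($f = -3 + 12 = 9$)
$G{\left(f,A{\left(-1 \right)} \right)} \left(-275\right) = \frac{0}{9} \left(-275\right) = 0 \cdot \frac{1}{9} \left(-275\right) = 0 \left(-275\right) = 0$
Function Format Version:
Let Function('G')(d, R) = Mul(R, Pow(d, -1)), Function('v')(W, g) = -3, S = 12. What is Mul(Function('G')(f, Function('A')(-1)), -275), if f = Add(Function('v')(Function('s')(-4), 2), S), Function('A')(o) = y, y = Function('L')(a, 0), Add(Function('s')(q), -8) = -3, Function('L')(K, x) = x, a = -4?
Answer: 0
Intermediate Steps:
Function('s')(q) = 5 (Function('s')(q) = Add(8, -3) = 5)
y = 0
Function('A')(o) = 0
f = 9 (f = Add(-3, 12) = 9)
Mul(Function('G')(f, Function('A')(-1)), -275) = Mul(Mul(0, Pow(9, -1)), -275) = Mul(Mul(0, Rational(1, 9)), -275) = Mul(0, -275) = 0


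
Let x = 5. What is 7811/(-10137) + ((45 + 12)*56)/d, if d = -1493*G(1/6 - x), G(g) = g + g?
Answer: -241120955/438901689 ≈ -0.54937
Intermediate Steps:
G(g) = 2*g
d = 43297/3 (d = -2986*(1/6 - 1*5) = -2986*(1/6 - 5) = -2986*(-29)/6 = -1493*(-29/3) = 43297/3 ≈ 14432.)
7811/(-10137) + ((45 + 12)*56)/d = 7811/(-10137) + ((45 + 12)*56)/(43297/3) = 7811*(-1/10137) + (57*56)*(3/43297) = -7811/10137 + 3192*(3/43297) = -7811/10137 + 9576/43297 = -241120955/438901689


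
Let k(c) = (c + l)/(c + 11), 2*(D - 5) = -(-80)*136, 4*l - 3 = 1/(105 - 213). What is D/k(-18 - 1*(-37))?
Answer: 70567200/8531 ≈ 8271.9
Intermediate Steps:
l = 323/432 (l = ¾ + 1/(4*(105 - 213)) = ¾ + (¼)/(-108) = ¾ + (¼)*(-1/108) = ¾ - 1/432 = 323/432 ≈ 0.74769)
D = 5445 (D = 5 + (-(-80)*136)/2 = 5 + (-80*(-136))/2 = 5 + (½)*10880 = 5 + 5440 = 5445)
k(c) = (323/432 + c)/(11 + c) (k(c) = (c + 323/432)/(c + 11) = (323/432 + c)/(11 + c))
D/k(-18 - 1*(-37)) = 5445/(((323/432 + (-18 - 1*(-37)))/(11 + (-18 - 1*(-37))))) = 5445/(((323/432 + (-18 + 37))/(11 + (-18 + 37)))) = 5445/(((323/432 + 19)/(11 + 19))) = 5445/(((8531/432)/30)) = 5445/(((1/30)*(8531/432))) = 5445/(8531/12960) = 5445*(12960/8531) = 70567200/8531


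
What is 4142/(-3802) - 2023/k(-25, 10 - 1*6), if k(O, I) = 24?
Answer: -3895427/45624 ≈ -85.381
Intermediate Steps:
4142/(-3802) - 2023/k(-25, 10 - 1*6) = 4142/(-3802) - 2023/24 = 4142*(-1/3802) - 2023*1/24 = -2071/1901 - 2023/24 = -3895427/45624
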